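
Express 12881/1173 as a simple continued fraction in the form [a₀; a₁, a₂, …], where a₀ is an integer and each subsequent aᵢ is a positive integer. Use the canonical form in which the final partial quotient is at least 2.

[10; 1, 52, 3, 7]

Apply division with remainder until the remainder is 0:
⌊12881/1173⌋ = 10, remainder 1151
⌊1173/1151⌋ = 1, remainder 22
⌊1151/22⌋ = 52, remainder 7
⌊22/7⌋ = 3, remainder 1
⌊7/1⌋ = 7, remainder 0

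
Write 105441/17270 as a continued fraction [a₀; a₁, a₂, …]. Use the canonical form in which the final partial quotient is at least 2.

[6; 9, 2, 14, 1, 13, 1, 3]

⌊105441/17270⌋ = 6, remainder 1821
⌊17270/1821⌋ = 9, remainder 881
⌊1821/881⌋ = 2, remainder 59
⌊881/59⌋ = 14, remainder 55
⌊59/55⌋ = 1, remainder 4
⌊55/4⌋ = 13, remainder 3
⌊4/3⌋ = 1, remainder 1
⌊3/1⌋ = 3, remainder 0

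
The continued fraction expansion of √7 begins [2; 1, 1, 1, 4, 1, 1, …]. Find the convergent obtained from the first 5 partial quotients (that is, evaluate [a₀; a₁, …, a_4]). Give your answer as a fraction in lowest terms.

Start with 4.
1 + 1/(4/1) = 1 + 1/4 = 5/4
1 + 1/(5/4) = 1 + 4/5 = 9/5
1 + 1/(9/5) = 1 + 5/9 = 14/9
2 + 1/(14/9) = 2 + 9/14 = 37/14

37/14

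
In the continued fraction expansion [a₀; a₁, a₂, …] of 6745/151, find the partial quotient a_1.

Repeatedly divide and take the remainder:
6745 ÷ 151 → quotient 44, remainder 101
151 ÷ 101 → quotient 1, remainder 50

1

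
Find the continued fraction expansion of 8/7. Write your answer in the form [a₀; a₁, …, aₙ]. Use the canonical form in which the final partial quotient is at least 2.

8 = 1·7 + 1, so a_0 = 1
7 = 7·1 + 0, so a_1 = 7

[1; 7]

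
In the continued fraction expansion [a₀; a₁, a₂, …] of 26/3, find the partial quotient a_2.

2

26 = 8·3 + 2, so a_0 = 8
3 = 1·2 + 1, so a_1 = 1
2 = 2·1 + 0, so a_2 = 2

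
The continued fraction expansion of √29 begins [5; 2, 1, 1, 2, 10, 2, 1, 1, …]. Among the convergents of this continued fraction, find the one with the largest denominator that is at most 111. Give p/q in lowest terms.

70/13

a_0 = 5: 5/1  (≤ bound)
a_1 = 2: 11/2  (≤ bound)
a_2 = 1: 16/3  (≤ bound)
a_3 = 1: 27/5  (≤ bound)
a_4 = 2: 70/13  (≤ bound)
a_5 = 10: 727/135  (> 111, stop)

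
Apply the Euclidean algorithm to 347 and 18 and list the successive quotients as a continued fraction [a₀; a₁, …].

Repeatedly divide and take the remainder:
⌊347/18⌋ = 19, remainder 5
⌊18/5⌋ = 3, remainder 3
⌊5/3⌋ = 1, remainder 2
⌊3/2⌋ = 1, remainder 1
⌊2/1⌋ = 2, remainder 0

[19; 3, 1, 1, 2]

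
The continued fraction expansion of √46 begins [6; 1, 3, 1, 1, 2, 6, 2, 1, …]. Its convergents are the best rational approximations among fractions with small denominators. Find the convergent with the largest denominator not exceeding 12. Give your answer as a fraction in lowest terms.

61/9

List convergents until the denominator exceeds the bound:
a_0 = 6: 6/1  (≤ bound)
a_1 = 1: 7/1  (≤ bound)
a_2 = 3: 27/4  (≤ bound)
a_3 = 1: 34/5  (≤ bound)
a_4 = 1: 61/9  (≤ bound)
a_5 = 2: 156/23  (> 12, stop)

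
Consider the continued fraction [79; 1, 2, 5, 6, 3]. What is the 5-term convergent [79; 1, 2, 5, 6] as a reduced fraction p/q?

Use the convergent recurrence hₖ = aₖ·hₖ₋₁ + hₖ₋₂ (and likewise for the denominators kₖ):
a_0 = 79: 79/1
a_1 = 1: 80/1
a_2 = 2: 239/3
a_3 = 5: 1275/16
a_4 = 6: 7889/99

7889/99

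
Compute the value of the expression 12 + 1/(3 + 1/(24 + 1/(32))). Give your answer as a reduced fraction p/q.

Start with 32.
24 + 1/(32/1) = 24 + 1/32 = 769/32
3 + 1/(769/32) = 3 + 32/769 = 2339/769
12 + 1/(2339/769) = 12 + 769/2339 = 28837/2339

28837/2339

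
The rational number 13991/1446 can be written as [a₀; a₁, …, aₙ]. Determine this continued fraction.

[9; 1, 2, 12, 39]

Repeatedly divide and take the remainder:
13991 = 9·1446 + 977, so a_0 = 9
1446 = 1·977 + 469, so a_1 = 1
977 = 2·469 + 39, so a_2 = 2
469 = 12·39 + 1, so a_3 = 12
39 = 39·1 + 0, so a_4 = 39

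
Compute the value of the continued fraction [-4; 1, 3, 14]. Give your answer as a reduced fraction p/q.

Starting at the tail and folding back:
Start with 14.
3 + 1/(14/1) = 3 + 1/14 = 43/14
1 + 1/(43/14) = 1 + 14/43 = 57/43
-4 + 1/(57/43) = -4 + 43/57 = -185/57

-185/57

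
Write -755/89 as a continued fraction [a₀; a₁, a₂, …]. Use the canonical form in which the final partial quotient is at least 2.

[-9; 1, 1, 14, 3]

Repeatedly divide and take the remainder:
⌊-755/89⌋ = -9, remainder 46
⌊89/46⌋ = 1, remainder 43
⌊46/43⌋ = 1, remainder 3
⌊43/3⌋ = 14, remainder 1
⌊3/1⌋ = 3, remainder 0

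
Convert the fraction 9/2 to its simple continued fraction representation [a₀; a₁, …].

Run the Euclidean algorithm, recording each quotient:
⌊9/2⌋ = 4, remainder 1
⌊2/1⌋ = 2, remainder 0

[4; 2]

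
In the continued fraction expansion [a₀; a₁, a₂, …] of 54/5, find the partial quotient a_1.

1

⌊54/5⌋ = 10, remainder 4
⌊5/4⌋ = 1, remainder 1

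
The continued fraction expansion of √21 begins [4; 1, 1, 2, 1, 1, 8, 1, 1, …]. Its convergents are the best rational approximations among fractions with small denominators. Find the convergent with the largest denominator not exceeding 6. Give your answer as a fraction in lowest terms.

a_0 = 4: 4/1  (≤ bound)
a_1 = 1: 5/1  (≤ bound)
a_2 = 1: 9/2  (≤ bound)
a_3 = 2: 23/5  (≤ bound)
a_4 = 1: 32/7  (> 6, stop)

23/5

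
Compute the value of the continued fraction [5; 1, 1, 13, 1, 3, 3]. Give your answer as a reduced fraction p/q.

2047/371

a_0 = 5: 5/1
a_1 = 1: 6/1
a_2 = 1: 11/2
a_3 = 13: 149/27
a_4 = 1: 160/29
a_5 = 3: 629/114
a_6 = 3: 2047/371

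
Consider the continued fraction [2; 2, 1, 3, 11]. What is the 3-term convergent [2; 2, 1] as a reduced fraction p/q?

7/3

Start with 1.
2 + 1/(1/1) = 2 + 1/1 = 3/1
2 + 1/(3/1) = 2 + 1/3 = 7/3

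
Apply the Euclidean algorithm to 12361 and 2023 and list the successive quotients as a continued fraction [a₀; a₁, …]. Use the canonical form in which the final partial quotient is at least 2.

Apply division with remainder until the remainder is 0:
12361 = 6·2023 + 223, so a_0 = 6
2023 = 9·223 + 16, so a_1 = 9
223 = 13·16 + 15, so a_2 = 13
16 = 1·15 + 1, so a_3 = 1
15 = 15·1 + 0, so a_4 = 15

[6; 9, 13, 1, 15]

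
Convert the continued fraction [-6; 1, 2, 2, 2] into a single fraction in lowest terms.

Compute successive convergents:
a_0 = -6: -6/1
a_1 = 1: -5/1
a_2 = 2: -16/3
a_3 = 2: -37/7
a_4 = 2: -90/17

-90/17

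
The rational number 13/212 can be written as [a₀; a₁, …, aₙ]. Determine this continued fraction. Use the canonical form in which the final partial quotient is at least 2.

⌊13/212⌋ = 0, remainder 13
⌊212/13⌋ = 16, remainder 4
⌊13/4⌋ = 3, remainder 1
⌊4/1⌋ = 4, remainder 0

[0; 16, 3, 4]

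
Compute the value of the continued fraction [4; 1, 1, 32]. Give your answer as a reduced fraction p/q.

293/65

a_0 = 4: 4/1
a_1 = 1: 5/1
a_2 = 1: 9/2
a_3 = 32: 293/65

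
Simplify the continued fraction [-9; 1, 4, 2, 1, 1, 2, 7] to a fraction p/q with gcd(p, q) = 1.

-4232/517

a_0 = -9: -9/1
a_1 = 1: -8/1
a_2 = 4: -41/5
a_3 = 2: -90/11
a_4 = 1: -131/16
a_5 = 1: -221/27
a_6 = 2: -573/70
a_7 = 7: -4232/517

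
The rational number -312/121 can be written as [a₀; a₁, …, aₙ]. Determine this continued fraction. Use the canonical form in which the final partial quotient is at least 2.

[-3; 2, 2, 1, 2, 6]

-312 = -3·121 + 51, so a_0 = -3
121 = 2·51 + 19, so a_1 = 2
51 = 2·19 + 13, so a_2 = 2
19 = 1·13 + 6, so a_3 = 1
13 = 2·6 + 1, so a_4 = 2
6 = 6·1 + 0, so a_5 = 6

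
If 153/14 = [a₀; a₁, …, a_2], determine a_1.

⌊153/14⌋ = 10, remainder 13
⌊14/13⌋ = 1, remainder 1

1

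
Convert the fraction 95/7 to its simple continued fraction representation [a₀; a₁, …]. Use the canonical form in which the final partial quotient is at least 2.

95 = 13·7 + 4, so a_0 = 13
7 = 1·4 + 3, so a_1 = 1
4 = 1·3 + 1, so a_2 = 1
3 = 3·1 + 0, so a_3 = 3

[13; 1, 1, 3]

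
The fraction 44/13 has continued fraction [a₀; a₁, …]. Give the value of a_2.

⌊44/13⌋ = 3, remainder 5
⌊13/5⌋ = 2, remainder 3
⌊5/3⌋ = 1, remainder 2

1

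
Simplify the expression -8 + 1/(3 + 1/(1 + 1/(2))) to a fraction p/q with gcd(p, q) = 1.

a_0 = -8: -8/1
a_1 = 3: -23/3
a_2 = 1: -31/4
a_3 = 2: -85/11

-85/11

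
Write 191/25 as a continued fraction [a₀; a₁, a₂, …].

⌊191/25⌋ = 7, remainder 16
⌊25/16⌋ = 1, remainder 9
⌊16/9⌋ = 1, remainder 7
⌊9/7⌋ = 1, remainder 2
⌊7/2⌋ = 3, remainder 1
⌊2/1⌋ = 2, remainder 0

[7; 1, 1, 1, 3, 2]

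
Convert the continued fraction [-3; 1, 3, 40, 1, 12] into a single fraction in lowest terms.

-4814/2141

Build up convergents one term at a time:
a_0 = -3: -3/1
a_1 = 1: -2/1
a_2 = 3: -9/4
a_3 = 40: -362/161
a_4 = 1: -371/165
a_5 = 12: -4814/2141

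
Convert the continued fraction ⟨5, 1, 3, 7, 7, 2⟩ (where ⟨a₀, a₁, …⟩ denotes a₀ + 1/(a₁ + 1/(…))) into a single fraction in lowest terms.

Use the convergent recurrence hₖ = aₖ·hₖ₋₁ + hₖ₋₂ (and likewise for the denominators kₖ):
a_0 = 5: 5/1
a_1 = 1: 6/1
a_2 = 3: 23/4
a_3 = 7: 167/29
a_4 = 7: 1192/207
a_5 = 2: 2551/443

2551/443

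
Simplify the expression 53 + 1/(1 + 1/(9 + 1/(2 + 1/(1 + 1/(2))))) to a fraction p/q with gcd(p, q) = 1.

4474/83

Build up convergents one term at a time:
a_0 = 53: 53/1
a_1 = 1: 54/1
a_2 = 9: 539/10
a_3 = 2: 1132/21
a_4 = 1: 1671/31
a_5 = 2: 4474/83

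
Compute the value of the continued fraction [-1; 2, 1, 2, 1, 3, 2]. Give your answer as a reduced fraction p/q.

a_0 = -1: -1/1
a_1 = 2: -1/2
a_2 = 1: -2/3
a_3 = 2: -5/8
a_4 = 1: -7/11
a_5 = 3: -26/41
a_6 = 2: -59/93

-59/93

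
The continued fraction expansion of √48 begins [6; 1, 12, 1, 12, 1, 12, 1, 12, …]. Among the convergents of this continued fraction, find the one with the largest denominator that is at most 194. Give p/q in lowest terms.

List convergents until the denominator exceeds the bound:
a_0 = 6: 6/1  (≤ bound)
a_1 = 1: 7/1  (≤ bound)
a_2 = 12: 90/13  (≤ bound)
a_3 = 1: 97/14  (≤ bound)
a_4 = 12: 1254/181  (≤ bound)
a_5 = 1: 1351/195  (> 194, stop)

1254/181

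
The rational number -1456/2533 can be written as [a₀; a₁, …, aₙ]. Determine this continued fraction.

[-1; 2, 2, 1, 5, 3, 6, 3]

Apply division with remainder until the remainder is 0:
-1456 = -1·2533 + 1077, so a_0 = -1
2533 = 2·1077 + 379, so a_1 = 2
1077 = 2·379 + 319, so a_2 = 2
379 = 1·319 + 60, so a_3 = 1
319 = 5·60 + 19, so a_4 = 5
60 = 3·19 + 3, so a_5 = 3
19 = 6·3 + 1, so a_6 = 6
3 = 3·1 + 0, so a_7 = 3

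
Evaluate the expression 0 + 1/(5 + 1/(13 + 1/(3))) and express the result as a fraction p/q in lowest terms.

40/203

Starting at the tail and folding back:
Start with 3.
13 + 1/(3/1) = 13 + 1/3 = 40/3
5 + 1/(40/3) = 5 + 3/40 = 203/40
0 + 1/(203/40) = 0 + 40/203 = 40/203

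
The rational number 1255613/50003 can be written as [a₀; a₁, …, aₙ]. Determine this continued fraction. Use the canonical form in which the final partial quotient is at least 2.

[25; 9, 34, 2, 1, 1, 15, 2]

Repeatedly divide and take the remainder:
1255613 ÷ 50003 → quotient 25, remainder 5538
50003 ÷ 5538 → quotient 9, remainder 161
5538 ÷ 161 → quotient 34, remainder 64
161 ÷ 64 → quotient 2, remainder 33
64 ÷ 33 → quotient 1, remainder 31
33 ÷ 31 → quotient 1, remainder 2
31 ÷ 2 → quotient 15, remainder 1
2 ÷ 1 → quotient 2, remainder 0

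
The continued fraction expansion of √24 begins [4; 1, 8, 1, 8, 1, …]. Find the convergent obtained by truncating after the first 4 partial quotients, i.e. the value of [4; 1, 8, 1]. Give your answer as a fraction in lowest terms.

a_0 = 4: 4/1
a_1 = 1: 5/1
a_2 = 8: 44/9
a_3 = 1: 49/10

49/10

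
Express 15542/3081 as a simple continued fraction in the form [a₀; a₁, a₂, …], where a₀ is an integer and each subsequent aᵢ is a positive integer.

[5; 22, 2, 22, 3]

15542 = 5·3081 + 137, so a_0 = 5
3081 = 22·137 + 67, so a_1 = 22
137 = 2·67 + 3, so a_2 = 2
67 = 22·3 + 1, so a_3 = 22
3 = 3·1 + 0, so a_4 = 3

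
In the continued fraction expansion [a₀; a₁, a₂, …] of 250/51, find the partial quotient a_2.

Run the Euclidean algorithm, recording each quotient:
250 = 4·51 + 46, so a_0 = 4
51 = 1·46 + 5, so a_1 = 1
46 = 9·5 + 1, so a_2 = 9

9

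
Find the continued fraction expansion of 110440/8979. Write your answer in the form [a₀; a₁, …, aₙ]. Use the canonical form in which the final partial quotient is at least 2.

[12; 3, 2, 1, 52, 8, 2]

⌊110440/8979⌋ = 12, remainder 2692
⌊8979/2692⌋ = 3, remainder 903
⌊2692/903⌋ = 2, remainder 886
⌊903/886⌋ = 1, remainder 17
⌊886/17⌋ = 52, remainder 2
⌊17/2⌋ = 8, remainder 1
⌊2/1⌋ = 2, remainder 0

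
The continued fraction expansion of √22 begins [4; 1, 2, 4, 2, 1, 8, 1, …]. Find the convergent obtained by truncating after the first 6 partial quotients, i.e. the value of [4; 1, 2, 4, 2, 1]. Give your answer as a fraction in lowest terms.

Collapse the nested fraction from the inside out:
Start with 1.
2 + 1/(1/1) = 2 + 1/1 = 3/1
4 + 1/(3/1) = 4 + 1/3 = 13/3
2 + 1/(13/3) = 2 + 3/13 = 29/13
1 + 1/(29/13) = 1 + 13/29 = 42/29
4 + 1/(42/29) = 4 + 29/42 = 197/42

197/42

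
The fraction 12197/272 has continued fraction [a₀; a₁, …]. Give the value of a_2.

⌊12197/272⌋ = 44, remainder 229
⌊272/229⌋ = 1, remainder 43
⌊229/43⌋ = 5, remainder 14

5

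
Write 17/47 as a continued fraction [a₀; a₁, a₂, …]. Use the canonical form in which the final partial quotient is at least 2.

17 ÷ 47 → quotient 0, remainder 17
47 ÷ 17 → quotient 2, remainder 13
17 ÷ 13 → quotient 1, remainder 4
13 ÷ 4 → quotient 3, remainder 1
4 ÷ 1 → quotient 4, remainder 0

[0; 2, 1, 3, 4]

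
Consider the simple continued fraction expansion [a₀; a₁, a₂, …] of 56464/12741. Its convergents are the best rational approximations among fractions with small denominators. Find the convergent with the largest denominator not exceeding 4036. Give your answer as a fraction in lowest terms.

1427/322

List convergents until the denominator exceeds the bound:
a_0 = 4: 4/1  (≤ bound)
a_1 = 2: 9/2  (≤ bound)
a_2 = 3: 31/7  (≤ bound)
a_3 = 6: 195/44  (≤ bound)
a_4 = 3: 616/139  (≤ bound)
a_5 = 1: 811/183  (≤ bound)
a_6 = 1: 1427/322  (≤ bound)
a_7 = 39: 56464/12741  (> 4036, stop)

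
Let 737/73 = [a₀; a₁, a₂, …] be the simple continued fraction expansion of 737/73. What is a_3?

3

Repeatedly divide and take the remainder:
737 = 10·73 + 7, so a_0 = 10
73 = 10·7 + 3, so a_1 = 10
7 = 2·3 + 1, so a_2 = 2
3 = 3·1 + 0, so a_3 = 3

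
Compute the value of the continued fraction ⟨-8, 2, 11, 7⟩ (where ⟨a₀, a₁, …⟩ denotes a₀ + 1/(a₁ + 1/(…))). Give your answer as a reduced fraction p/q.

Start with 7.
11 + 1/(7/1) = 11 + 1/7 = 78/7
2 + 1/(78/7) = 2 + 7/78 = 163/78
-8 + 1/(163/78) = -8 + 78/163 = -1226/163

-1226/163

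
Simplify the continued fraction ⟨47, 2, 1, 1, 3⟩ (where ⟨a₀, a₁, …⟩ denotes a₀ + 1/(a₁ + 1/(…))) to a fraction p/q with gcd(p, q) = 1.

Use the convergent recurrence hₖ = aₖ·hₖ₋₁ + hₖ₋₂ (and likewise for the denominators kₖ):
a_0 = 47: 47/1
a_1 = 2: 95/2
a_2 = 1: 142/3
a_3 = 1: 237/5
a_4 = 3: 853/18

853/18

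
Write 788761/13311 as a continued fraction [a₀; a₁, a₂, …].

788761 ÷ 13311 → quotient 59, remainder 3412
13311 ÷ 3412 → quotient 3, remainder 3075
3412 ÷ 3075 → quotient 1, remainder 337
3075 ÷ 337 → quotient 9, remainder 42
337 ÷ 42 → quotient 8, remainder 1
42 ÷ 1 → quotient 42, remainder 0

[59; 3, 1, 9, 8, 42]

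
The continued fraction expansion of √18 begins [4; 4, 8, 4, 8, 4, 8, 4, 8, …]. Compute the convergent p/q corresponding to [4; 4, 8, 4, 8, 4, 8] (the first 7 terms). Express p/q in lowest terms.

161564/38081

Build up convergents one term at a time:
a_0 = 4: 4/1
a_1 = 4: 17/4
a_2 = 8: 140/33
a_3 = 4: 577/136
a_4 = 8: 4756/1121
a_5 = 4: 19601/4620
a_6 = 8: 161564/38081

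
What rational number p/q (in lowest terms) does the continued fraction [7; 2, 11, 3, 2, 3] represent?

Collapse the nested fraction from the inside out:
Start with 3.
2 + 1/(3/1) = 2 + 1/3 = 7/3
3 + 1/(7/3) = 3 + 3/7 = 24/7
11 + 1/(24/7) = 11 + 7/24 = 271/24
2 + 1/(271/24) = 2 + 24/271 = 566/271
7 + 1/(566/271) = 7 + 271/566 = 4233/566

4233/566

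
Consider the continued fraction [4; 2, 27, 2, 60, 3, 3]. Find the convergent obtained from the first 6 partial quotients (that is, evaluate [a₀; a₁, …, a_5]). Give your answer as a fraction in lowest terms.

91784/20437

Start with 3.
60 + 1/(3/1) = 60 + 1/3 = 181/3
2 + 1/(181/3) = 2 + 3/181 = 365/181
27 + 1/(365/181) = 27 + 181/365 = 10036/365
2 + 1/(10036/365) = 2 + 365/10036 = 20437/10036
4 + 1/(20437/10036) = 4 + 10036/20437 = 91784/20437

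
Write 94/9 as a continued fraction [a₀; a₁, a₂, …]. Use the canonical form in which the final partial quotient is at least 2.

[10; 2, 4]

⌊94/9⌋ = 10, remainder 4
⌊9/4⌋ = 2, remainder 1
⌊4/1⌋ = 4, remainder 0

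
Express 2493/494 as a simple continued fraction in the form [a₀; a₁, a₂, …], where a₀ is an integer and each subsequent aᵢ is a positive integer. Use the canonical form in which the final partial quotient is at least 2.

Repeatedly divide and take the remainder:
2493 ÷ 494 → quotient 5, remainder 23
494 ÷ 23 → quotient 21, remainder 11
23 ÷ 11 → quotient 2, remainder 1
11 ÷ 1 → quotient 11, remainder 0

[5; 21, 2, 11]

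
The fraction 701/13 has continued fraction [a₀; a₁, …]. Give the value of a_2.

12

Apply division with remainder until the remainder is 0:
701 ÷ 13 → quotient 53, remainder 12
13 ÷ 12 → quotient 1, remainder 1
12 ÷ 1 → quotient 12, remainder 0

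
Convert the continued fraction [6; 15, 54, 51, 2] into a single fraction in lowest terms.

a_0 = 6: 6/1
a_1 = 15: 91/15
a_2 = 54: 4920/811
a_3 = 51: 251011/41376
a_4 = 2: 506942/83563

506942/83563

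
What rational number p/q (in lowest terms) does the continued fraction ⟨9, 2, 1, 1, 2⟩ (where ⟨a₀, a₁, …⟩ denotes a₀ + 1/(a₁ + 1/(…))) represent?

122/13

Compute successive convergents:
a_0 = 9: 9/1
a_1 = 2: 19/2
a_2 = 1: 28/3
a_3 = 1: 47/5
a_4 = 2: 122/13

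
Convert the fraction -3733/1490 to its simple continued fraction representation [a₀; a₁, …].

[-3; 2, 46, 16]

⌊-3733/1490⌋ = -3, remainder 737
⌊1490/737⌋ = 2, remainder 16
⌊737/16⌋ = 46, remainder 1
⌊16/1⌋ = 16, remainder 0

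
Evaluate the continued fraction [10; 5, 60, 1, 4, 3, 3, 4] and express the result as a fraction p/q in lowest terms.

Start with 4.
3 + 1/(4/1) = 3 + 1/4 = 13/4
3 + 1/(13/4) = 3 + 4/13 = 43/13
4 + 1/(43/13) = 4 + 13/43 = 185/43
1 + 1/(185/43) = 1 + 43/185 = 228/185
60 + 1/(228/185) = 60 + 185/228 = 13865/228
5 + 1/(13865/228) = 5 + 228/13865 = 69553/13865
10 + 1/(69553/13865) = 10 + 13865/69553 = 709395/69553

709395/69553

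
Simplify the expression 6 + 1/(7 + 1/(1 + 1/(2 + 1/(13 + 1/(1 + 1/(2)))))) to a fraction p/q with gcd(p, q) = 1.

a_0 = 6: 6/1
a_1 = 7: 43/7
a_2 = 1: 49/8
a_3 = 2: 141/23
a_4 = 13: 1882/307
a_5 = 1: 2023/330
a_6 = 2: 5928/967

5928/967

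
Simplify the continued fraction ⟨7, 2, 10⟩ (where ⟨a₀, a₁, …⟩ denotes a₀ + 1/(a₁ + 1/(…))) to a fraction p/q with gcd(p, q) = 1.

a_0 = 7: 7/1
a_1 = 2: 15/2
a_2 = 10: 157/21

157/21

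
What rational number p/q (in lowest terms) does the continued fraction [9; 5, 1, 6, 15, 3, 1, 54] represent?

a_0 = 9: 9/1
a_1 = 5: 46/5
a_2 = 1: 55/6
a_3 = 6: 376/41
a_4 = 15: 5695/621
a_5 = 3: 17461/1904
a_6 = 1: 23156/2525
a_7 = 54: 1267885/138254

1267885/138254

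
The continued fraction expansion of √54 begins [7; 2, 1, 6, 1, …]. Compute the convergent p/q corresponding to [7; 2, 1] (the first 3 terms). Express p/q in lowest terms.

22/3

Start with 1.
2 + 1/(1/1) = 2 + 1/1 = 3/1
7 + 1/(3/1) = 7 + 1/3 = 22/3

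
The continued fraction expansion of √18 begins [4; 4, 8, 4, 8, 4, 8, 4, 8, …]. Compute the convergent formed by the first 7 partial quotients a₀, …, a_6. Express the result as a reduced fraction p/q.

Start with 8.
4 + 1/(8/1) = 4 + 1/8 = 33/8
8 + 1/(33/8) = 8 + 8/33 = 272/33
4 + 1/(272/33) = 4 + 33/272 = 1121/272
8 + 1/(1121/272) = 8 + 272/1121 = 9240/1121
4 + 1/(9240/1121) = 4 + 1121/9240 = 38081/9240
4 + 1/(38081/9240) = 4 + 9240/38081 = 161564/38081

161564/38081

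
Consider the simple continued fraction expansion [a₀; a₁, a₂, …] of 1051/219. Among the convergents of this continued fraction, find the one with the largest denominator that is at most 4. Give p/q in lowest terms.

19/4

a_0 = 4: 4/1  (≤ bound)
a_1 = 1: 5/1  (≤ bound)
a_2 = 3: 19/4  (≤ bound)
a_3 = 1: 24/5  (> 4, stop)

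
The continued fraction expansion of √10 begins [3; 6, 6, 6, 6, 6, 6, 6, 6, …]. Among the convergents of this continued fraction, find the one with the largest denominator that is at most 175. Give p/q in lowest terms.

a_0 = 3: 3/1  (≤ bound)
a_1 = 6: 19/6  (≤ bound)
a_2 = 6: 117/37  (≤ bound)
a_3 = 6: 721/228  (> 175, stop)

117/37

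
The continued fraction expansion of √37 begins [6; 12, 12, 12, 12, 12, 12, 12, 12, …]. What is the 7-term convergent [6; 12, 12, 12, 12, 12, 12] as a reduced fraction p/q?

Work from the innermost term outward:
Start with 12.
12 + 1/(12/1) = 12 + 1/12 = 145/12
12 + 1/(145/12) = 12 + 12/145 = 1752/145
12 + 1/(1752/145) = 12 + 145/1752 = 21169/1752
12 + 1/(21169/1752) = 12 + 1752/21169 = 255780/21169
12 + 1/(255780/21169) = 12 + 21169/255780 = 3090529/255780
6 + 1/(3090529/255780) = 6 + 255780/3090529 = 18798954/3090529

18798954/3090529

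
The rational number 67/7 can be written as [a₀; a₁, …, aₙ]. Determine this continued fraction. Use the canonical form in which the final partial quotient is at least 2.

67 ÷ 7 → quotient 9, remainder 4
7 ÷ 4 → quotient 1, remainder 3
4 ÷ 3 → quotient 1, remainder 1
3 ÷ 1 → quotient 3, remainder 0

[9; 1, 1, 3]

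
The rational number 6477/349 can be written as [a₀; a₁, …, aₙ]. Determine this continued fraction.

⌊6477/349⌋ = 18, remainder 195
⌊349/195⌋ = 1, remainder 154
⌊195/154⌋ = 1, remainder 41
⌊154/41⌋ = 3, remainder 31
⌊41/31⌋ = 1, remainder 10
⌊31/10⌋ = 3, remainder 1
⌊10/1⌋ = 10, remainder 0

[18; 1, 1, 3, 1, 3, 10]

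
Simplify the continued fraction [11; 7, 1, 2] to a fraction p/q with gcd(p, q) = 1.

Collapse the nested fraction from the inside out:
Start with 2.
1 + 1/(2/1) = 1 + 1/2 = 3/2
7 + 1/(3/2) = 7 + 2/3 = 23/3
11 + 1/(23/3) = 11 + 3/23 = 256/23

256/23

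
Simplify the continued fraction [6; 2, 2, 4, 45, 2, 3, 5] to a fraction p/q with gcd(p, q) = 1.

238205/37167

Collapse the nested fraction from the inside out:
Start with 5.
3 + 1/(5/1) = 3 + 1/5 = 16/5
2 + 1/(16/5) = 2 + 5/16 = 37/16
45 + 1/(37/16) = 45 + 16/37 = 1681/37
4 + 1/(1681/37) = 4 + 37/1681 = 6761/1681
2 + 1/(6761/1681) = 2 + 1681/6761 = 15203/6761
2 + 1/(15203/6761) = 2 + 6761/15203 = 37167/15203
6 + 1/(37167/15203) = 6 + 15203/37167 = 238205/37167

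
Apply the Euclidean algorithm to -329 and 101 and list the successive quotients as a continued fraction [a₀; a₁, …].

[-4; 1, 2, 1, 7, 1, 2]

Repeatedly divide and take the remainder:
-329 ÷ 101 → quotient -4, remainder 75
101 ÷ 75 → quotient 1, remainder 26
75 ÷ 26 → quotient 2, remainder 23
26 ÷ 23 → quotient 1, remainder 3
23 ÷ 3 → quotient 7, remainder 2
3 ÷ 2 → quotient 1, remainder 1
2 ÷ 1 → quotient 2, remainder 0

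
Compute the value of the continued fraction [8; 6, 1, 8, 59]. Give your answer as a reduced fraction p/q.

Starting at the tail and folding back:
Start with 59.
8 + 1/(59/1) = 8 + 1/59 = 473/59
1 + 1/(473/59) = 1 + 59/473 = 532/473
6 + 1/(532/473) = 6 + 473/532 = 3665/532
8 + 1/(3665/532) = 8 + 532/3665 = 29852/3665

29852/3665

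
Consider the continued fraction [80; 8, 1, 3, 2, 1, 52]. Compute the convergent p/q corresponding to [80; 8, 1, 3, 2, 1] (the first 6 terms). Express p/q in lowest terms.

Start with 1.
2 + 1/(1/1) = 2 + 1/1 = 3/1
3 + 1/(3/1) = 3 + 1/3 = 10/3
1 + 1/(10/3) = 1 + 3/10 = 13/10
8 + 1/(13/10) = 8 + 10/13 = 114/13
80 + 1/(114/13) = 80 + 13/114 = 9133/114

9133/114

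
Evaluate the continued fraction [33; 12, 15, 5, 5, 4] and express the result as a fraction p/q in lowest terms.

661029/19981

Start with 4.
5 + 1/(4/1) = 5 + 1/4 = 21/4
5 + 1/(21/4) = 5 + 4/21 = 109/21
15 + 1/(109/21) = 15 + 21/109 = 1656/109
12 + 1/(1656/109) = 12 + 109/1656 = 19981/1656
33 + 1/(19981/1656) = 33 + 1656/19981 = 661029/19981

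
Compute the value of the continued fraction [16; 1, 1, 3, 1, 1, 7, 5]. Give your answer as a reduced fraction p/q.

a_0 = 16: 16/1
a_1 = 1: 17/1
a_2 = 1: 33/2
a_3 = 3: 116/7
a_4 = 1: 149/9
a_5 = 1: 265/16
a_6 = 7: 2004/121
a_7 = 5: 10285/621

10285/621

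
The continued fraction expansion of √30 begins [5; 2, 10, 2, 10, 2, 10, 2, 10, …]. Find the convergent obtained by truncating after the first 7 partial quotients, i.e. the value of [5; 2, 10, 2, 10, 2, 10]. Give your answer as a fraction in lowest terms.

Starting at the tail and folding back:
Start with 10.
2 + 1/(10/1) = 2 + 1/10 = 21/10
10 + 1/(21/10) = 10 + 10/21 = 220/21
2 + 1/(220/21) = 2 + 21/220 = 461/220
10 + 1/(461/220) = 10 + 220/461 = 4830/461
2 + 1/(4830/461) = 2 + 461/4830 = 10121/4830
5 + 1/(10121/4830) = 5 + 4830/10121 = 55435/10121

55435/10121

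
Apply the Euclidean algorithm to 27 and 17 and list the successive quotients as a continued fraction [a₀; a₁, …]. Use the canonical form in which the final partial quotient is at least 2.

[1; 1, 1, 2, 3]

Repeatedly divide and take the remainder:
27 ÷ 17 → quotient 1, remainder 10
17 ÷ 10 → quotient 1, remainder 7
10 ÷ 7 → quotient 1, remainder 3
7 ÷ 3 → quotient 2, remainder 1
3 ÷ 1 → quotient 3, remainder 0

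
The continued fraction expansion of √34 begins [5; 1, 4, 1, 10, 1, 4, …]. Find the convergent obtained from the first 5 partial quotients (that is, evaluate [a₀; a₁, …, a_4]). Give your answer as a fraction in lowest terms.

Work from the innermost term outward:
Start with 10.
1 + 1/(10/1) = 1 + 1/10 = 11/10
4 + 1/(11/10) = 4 + 10/11 = 54/11
1 + 1/(54/11) = 1 + 11/54 = 65/54
5 + 1/(65/54) = 5 + 54/65 = 379/65

379/65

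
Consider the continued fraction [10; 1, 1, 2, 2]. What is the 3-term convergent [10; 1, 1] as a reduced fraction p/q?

21/2

a_0 = 10: 10/1
a_1 = 1: 11/1
a_2 = 1: 21/2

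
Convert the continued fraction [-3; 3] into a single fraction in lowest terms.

-8/3

Build up convergents one term at a time:
a_0 = -3: -3/1
a_1 = 3: -8/3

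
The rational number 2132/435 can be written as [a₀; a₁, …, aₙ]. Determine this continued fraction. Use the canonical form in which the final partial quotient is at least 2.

[4; 1, 9, 8, 1, 1, 2]

Repeatedly divide and take the remainder:
2132 ÷ 435 → quotient 4, remainder 392
435 ÷ 392 → quotient 1, remainder 43
392 ÷ 43 → quotient 9, remainder 5
43 ÷ 5 → quotient 8, remainder 3
5 ÷ 3 → quotient 1, remainder 2
3 ÷ 2 → quotient 1, remainder 1
2 ÷ 1 → quotient 2, remainder 0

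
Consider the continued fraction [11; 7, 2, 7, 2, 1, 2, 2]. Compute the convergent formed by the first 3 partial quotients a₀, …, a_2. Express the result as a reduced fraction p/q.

a_0 = 11: 11/1
a_1 = 7: 78/7
a_2 = 2: 167/15

167/15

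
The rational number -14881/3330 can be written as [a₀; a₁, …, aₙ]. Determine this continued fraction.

Apply division with remainder until the remainder is 0:
⌊-14881/3330⌋ = -5, remainder 1769
⌊3330/1769⌋ = 1, remainder 1561
⌊1769/1561⌋ = 1, remainder 208
⌊1561/208⌋ = 7, remainder 105
⌊208/105⌋ = 1, remainder 103
⌊105/103⌋ = 1, remainder 2
⌊103/2⌋ = 51, remainder 1
⌊2/1⌋ = 2, remainder 0

[-5; 1, 1, 7, 1, 1, 51, 2]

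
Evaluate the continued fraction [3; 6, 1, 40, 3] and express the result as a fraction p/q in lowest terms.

a_0 = 3: 3/1
a_1 = 6: 19/6
a_2 = 1: 22/7
a_3 = 40: 899/286
a_4 = 3: 2719/865

2719/865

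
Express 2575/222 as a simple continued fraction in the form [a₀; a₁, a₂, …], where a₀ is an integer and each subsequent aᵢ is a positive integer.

2575 = 11·222 + 133, so a_0 = 11
222 = 1·133 + 89, so a_1 = 1
133 = 1·89 + 44, so a_2 = 1
89 = 2·44 + 1, so a_3 = 2
44 = 44·1 + 0, so a_4 = 44

[11; 1, 1, 2, 44]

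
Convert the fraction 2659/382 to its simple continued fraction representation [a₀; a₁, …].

[6; 1, 24, 2, 7]

2659 ÷ 382 → quotient 6, remainder 367
382 ÷ 367 → quotient 1, remainder 15
367 ÷ 15 → quotient 24, remainder 7
15 ÷ 7 → quotient 2, remainder 1
7 ÷ 1 → quotient 7, remainder 0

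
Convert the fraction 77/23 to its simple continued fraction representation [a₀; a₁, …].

[3; 2, 1, 7]

Repeatedly divide and take the remainder:
⌊77/23⌋ = 3, remainder 8
⌊23/8⌋ = 2, remainder 7
⌊8/7⌋ = 1, remainder 1
⌊7/1⌋ = 7, remainder 0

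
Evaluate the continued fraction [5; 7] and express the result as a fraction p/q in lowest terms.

Start with 7.
5 + 1/(7/1) = 5 + 1/7 = 36/7

36/7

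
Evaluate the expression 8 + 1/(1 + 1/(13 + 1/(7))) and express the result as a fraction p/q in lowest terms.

Start with 7.
13 + 1/(7/1) = 13 + 1/7 = 92/7
1 + 1/(92/7) = 1 + 7/92 = 99/92
8 + 1/(99/92) = 8 + 92/99 = 884/99

884/99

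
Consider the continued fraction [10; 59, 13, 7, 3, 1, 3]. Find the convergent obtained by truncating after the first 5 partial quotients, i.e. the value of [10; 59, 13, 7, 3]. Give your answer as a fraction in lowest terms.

171019/17073

a_0 = 10: 10/1
a_1 = 59: 591/59
a_2 = 13: 7693/768
a_3 = 7: 54442/5435
a_4 = 3: 171019/17073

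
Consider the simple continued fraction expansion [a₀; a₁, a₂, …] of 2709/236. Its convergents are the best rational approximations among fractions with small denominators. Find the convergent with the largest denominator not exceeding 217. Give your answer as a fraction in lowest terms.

List convergents until the denominator exceeds the bound:
a_0 = 11: 11/1  (≤ bound)
a_1 = 2: 23/2  (≤ bound)
a_2 = 11: 264/23  (≤ bound)
a_3 = 3: 815/71  (≤ bound)
a_4 = 3: 2709/236  (> 217, stop)

815/71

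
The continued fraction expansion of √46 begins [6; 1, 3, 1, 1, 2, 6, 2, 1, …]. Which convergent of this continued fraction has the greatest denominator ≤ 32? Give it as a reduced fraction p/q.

a_0 = 6: 6/1  (≤ bound)
a_1 = 1: 7/1  (≤ bound)
a_2 = 3: 27/4  (≤ bound)
a_3 = 1: 34/5  (≤ bound)
a_4 = 1: 61/9  (≤ bound)
a_5 = 2: 156/23  (≤ bound)
a_6 = 6: 997/147  (> 32, stop)

156/23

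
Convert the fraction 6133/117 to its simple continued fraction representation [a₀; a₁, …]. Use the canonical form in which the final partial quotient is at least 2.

Run the Euclidean algorithm, recording each quotient:
⌊6133/117⌋ = 52, remainder 49
⌊117/49⌋ = 2, remainder 19
⌊49/19⌋ = 2, remainder 11
⌊19/11⌋ = 1, remainder 8
⌊11/8⌋ = 1, remainder 3
⌊8/3⌋ = 2, remainder 2
⌊3/2⌋ = 1, remainder 1
⌊2/1⌋ = 2, remainder 0

[52; 2, 2, 1, 1, 2, 1, 2]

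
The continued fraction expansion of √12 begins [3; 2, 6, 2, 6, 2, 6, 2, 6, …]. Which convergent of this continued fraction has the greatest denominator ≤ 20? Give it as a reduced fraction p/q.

45/13

List convergents until the denominator exceeds the bound:
a_0 = 3: 3/1  (≤ bound)
a_1 = 2: 7/2  (≤ bound)
a_2 = 6: 45/13  (≤ bound)
a_3 = 2: 97/28  (> 20, stop)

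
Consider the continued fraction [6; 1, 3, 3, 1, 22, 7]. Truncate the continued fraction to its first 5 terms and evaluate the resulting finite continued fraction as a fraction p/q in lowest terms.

a_0 = 6: 6/1
a_1 = 1: 7/1
a_2 = 3: 27/4
a_3 = 3: 88/13
a_4 = 1: 115/17

115/17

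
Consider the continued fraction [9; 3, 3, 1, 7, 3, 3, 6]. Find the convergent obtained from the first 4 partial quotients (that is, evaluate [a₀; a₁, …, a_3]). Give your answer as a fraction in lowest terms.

121/13

Use the convergent recurrence hₖ = aₖ·hₖ₋₁ + hₖ₋₂ (and likewise for the denominators kₖ):
a_0 = 9: 9/1
a_1 = 3: 28/3
a_2 = 3: 93/10
a_3 = 1: 121/13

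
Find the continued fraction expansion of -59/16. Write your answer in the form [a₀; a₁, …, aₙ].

-59 = -4·16 + 5, so a_0 = -4
16 = 3·5 + 1, so a_1 = 3
5 = 5·1 + 0, so a_2 = 5

[-4; 3, 5]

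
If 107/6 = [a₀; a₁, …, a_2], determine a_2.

107 ÷ 6 → quotient 17, remainder 5
6 ÷ 5 → quotient 1, remainder 1
5 ÷ 1 → quotient 5, remainder 0

5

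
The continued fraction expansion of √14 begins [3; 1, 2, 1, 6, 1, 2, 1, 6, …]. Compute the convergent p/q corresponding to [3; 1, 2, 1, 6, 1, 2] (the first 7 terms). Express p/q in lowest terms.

333/89

a_0 = 3: 3/1
a_1 = 1: 4/1
a_2 = 2: 11/3
a_3 = 1: 15/4
a_4 = 6: 101/27
a_5 = 1: 116/31
a_6 = 2: 333/89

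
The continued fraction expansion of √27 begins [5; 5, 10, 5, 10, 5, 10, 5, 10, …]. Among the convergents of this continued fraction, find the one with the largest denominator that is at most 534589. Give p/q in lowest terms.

716035/137801

a_0 = 5: 5/1  (≤ bound)
a_1 = 5: 26/5  (≤ bound)
a_2 = 10: 265/51  (≤ bound)
a_3 = 5: 1351/260  (≤ bound)
a_4 = 10: 13775/2651  (≤ bound)
a_5 = 5: 70226/13515  (≤ bound)
a_6 = 10: 716035/137801  (≤ bound)
a_7 = 5: 3650401/702520  (> 534589, stop)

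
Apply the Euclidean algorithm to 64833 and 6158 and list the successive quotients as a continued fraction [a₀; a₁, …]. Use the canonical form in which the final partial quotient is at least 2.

[10; 1, 1, 8, 2, 1, 7, 15]

Apply division with remainder until the remainder is 0:
64833 ÷ 6158 → quotient 10, remainder 3253
6158 ÷ 3253 → quotient 1, remainder 2905
3253 ÷ 2905 → quotient 1, remainder 348
2905 ÷ 348 → quotient 8, remainder 121
348 ÷ 121 → quotient 2, remainder 106
121 ÷ 106 → quotient 1, remainder 15
106 ÷ 15 → quotient 7, remainder 1
15 ÷ 1 → quotient 15, remainder 0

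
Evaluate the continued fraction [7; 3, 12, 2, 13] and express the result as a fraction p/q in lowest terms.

7603/1038

a_0 = 7: 7/1
a_1 = 3: 22/3
a_2 = 12: 271/37
a_3 = 2: 564/77
a_4 = 13: 7603/1038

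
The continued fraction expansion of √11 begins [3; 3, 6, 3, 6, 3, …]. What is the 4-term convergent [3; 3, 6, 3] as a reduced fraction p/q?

Build up convergents one term at a time:
a_0 = 3: 3/1
a_1 = 3: 10/3
a_2 = 6: 63/19
a_3 = 3: 199/60

199/60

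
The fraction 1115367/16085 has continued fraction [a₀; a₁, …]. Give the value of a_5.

⌊1115367/16085⌋ = 69, remainder 5502
⌊16085/5502⌋ = 2, remainder 5081
⌊5502/5081⌋ = 1, remainder 421
⌊5081/421⌋ = 12, remainder 29
⌊421/29⌋ = 14, remainder 15
⌊29/15⌋ = 1, remainder 14

1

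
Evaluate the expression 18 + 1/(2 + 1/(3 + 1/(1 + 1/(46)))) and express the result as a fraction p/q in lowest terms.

7765/421

Starting at the tail and folding back:
Start with 46.
1 + 1/(46/1) = 1 + 1/46 = 47/46
3 + 1/(47/46) = 3 + 46/47 = 187/47
2 + 1/(187/47) = 2 + 47/187 = 421/187
18 + 1/(421/187) = 18 + 187/421 = 7765/421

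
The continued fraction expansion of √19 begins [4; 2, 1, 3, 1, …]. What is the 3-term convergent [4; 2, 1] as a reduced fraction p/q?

Start with 1.
2 + 1/(1/1) = 2 + 1/1 = 3/1
4 + 1/(3/1) = 4 + 1/3 = 13/3

13/3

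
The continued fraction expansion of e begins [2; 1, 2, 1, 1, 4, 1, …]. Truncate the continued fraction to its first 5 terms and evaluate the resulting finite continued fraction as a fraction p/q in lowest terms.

Compute successive convergents:
a_0 = 2: 2/1
a_1 = 1: 3/1
a_2 = 2: 8/3
a_3 = 1: 11/4
a_4 = 1: 19/7

19/7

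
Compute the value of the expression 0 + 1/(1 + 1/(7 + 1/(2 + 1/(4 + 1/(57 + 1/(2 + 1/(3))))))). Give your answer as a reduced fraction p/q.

a_0 = 0: 0/1
a_1 = 1: 1/1
a_2 = 7: 7/8
a_3 = 2: 15/17
a_4 = 4: 67/76
a_5 = 57: 3834/4349
a_6 = 2: 7735/8774
a_7 = 3: 27039/30671

27039/30671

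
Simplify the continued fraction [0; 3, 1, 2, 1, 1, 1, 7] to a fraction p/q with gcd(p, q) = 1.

84/313

Compute successive convergents:
a_0 = 0: 0/1
a_1 = 3: 1/3
a_2 = 1: 1/4
a_3 = 2: 3/11
a_4 = 1: 4/15
a_5 = 1: 7/26
a_6 = 1: 11/41
a_7 = 7: 84/313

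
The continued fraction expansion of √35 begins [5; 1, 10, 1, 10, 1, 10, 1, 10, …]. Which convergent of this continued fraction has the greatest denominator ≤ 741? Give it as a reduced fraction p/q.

List convergents until the denominator exceeds the bound:
a_0 = 5: 5/1  (≤ bound)
a_1 = 1: 6/1  (≤ bound)
a_2 = 10: 65/11  (≤ bound)
a_3 = 1: 71/12  (≤ bound)
a_4 = 10: 775/131  (≤ bound)
a_5 = 1: 846/143  (≤ bound)
a_6 = 10: 9235/1561  (> 741, stop)

846/143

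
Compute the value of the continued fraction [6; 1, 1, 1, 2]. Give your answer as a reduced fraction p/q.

Start with 2.
1 + 1/(2/1) = 1 + 1/2 = 3/2
1 + 1/(3/2) = 1 + 2/3 = 5/3
1 + 1/(5/3) = 1 + 3/5 = 8/5
6 + 1/(8/5) = 6 + 5/8 = 53/8

53/8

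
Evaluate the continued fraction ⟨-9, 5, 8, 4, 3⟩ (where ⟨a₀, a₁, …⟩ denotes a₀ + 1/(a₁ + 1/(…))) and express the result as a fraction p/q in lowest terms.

Work from the innermost term outward:
Start with 3.
4 + 1/(3/1) = 4 + 1/3 = 13/3
8 + 1/(13/3) = 8 + 3/13 = 107/13
5 + 1/(107/13) = 5 + 13/107 = 548/107
-9 + 1/(548/107) = -9 + 107/548 = -4825/548

-4825/548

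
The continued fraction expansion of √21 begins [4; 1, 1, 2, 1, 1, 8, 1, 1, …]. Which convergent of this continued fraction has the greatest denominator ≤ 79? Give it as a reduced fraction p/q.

55/12

a_0 = 4: 4/1  (≤ bound)
a_1 = 1: 5/1  (≤ bound)
a_2 = 1: 9/2  (≤ bound)
a_3 = 2: 23/5  (≤ bound)
a_4 = 1: 32/7  (≤ bound)
a_5 = 1: 55/12  (≤ bound)
a_6 = 8: 472/103  (> 79, stop)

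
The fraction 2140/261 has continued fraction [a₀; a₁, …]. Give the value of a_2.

52

Run the Euclidean algorithm, recording each quotient:
⌊2140/261⌋ = 8, remainder 52
⌊261/52⌋ = 5, remainder 1
⌊52/1⌋ = 52, remainder 0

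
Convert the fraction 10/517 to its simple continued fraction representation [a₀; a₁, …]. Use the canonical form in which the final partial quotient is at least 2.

10 = 0·517 + 10, so a_0 = 0
517 = 51·10 + 7, so a_1 = 51
10 = 1·7 + 3, so a_2 = 1
7 = 2·3 + 1, so a_3 = 2
3 = 3·1 + 0, so a_4 = 3

[0; 51, 1, 2, 3]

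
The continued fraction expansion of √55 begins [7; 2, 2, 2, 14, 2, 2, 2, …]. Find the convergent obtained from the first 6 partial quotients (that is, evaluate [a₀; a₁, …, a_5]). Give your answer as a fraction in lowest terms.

2655/358

Collapse the nested fraction from the inside out:
Start with 2.
14 + 1/(2/1) = 14 + 1/2 = 29/2
2 + 1/(29/2) = 2 + 2/29 = 60/29
2 + 1/(60/29) = 2 + 29/60 = 149/60
2 + 1/(149/60) = 2 + 60/149 = 358/149
7 + 1/(358/149) = 7 + 149/358 = 2655/358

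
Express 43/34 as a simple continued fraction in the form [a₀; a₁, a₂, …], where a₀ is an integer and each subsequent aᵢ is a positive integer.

[1; 3, 1, 3, 2]

Apply division with remainder until the remainder is 0:
⌊43/34⌋ = 1, remainder 9
⌊34/9⌋ = 3, remainder 7
⌊9/7⌋ = 1, remainder 2
⌊7/2⌋ = 3, remainder 1
⌊2/1⌋ = 2, remainder 0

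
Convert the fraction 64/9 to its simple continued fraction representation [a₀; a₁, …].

⌊64/9⌋ = 7, remainder 1
⌊9/1⌋ = 9, remainder 0

[7; 9]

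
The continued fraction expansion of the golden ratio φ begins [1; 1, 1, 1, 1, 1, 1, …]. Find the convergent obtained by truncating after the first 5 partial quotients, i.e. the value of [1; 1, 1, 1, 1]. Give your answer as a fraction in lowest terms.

Work from the innermost term outward:
Start with 1.
1 + 1/(1/1) = 1 + 1/1 = 2/1
1 + 1/(2/1) = 1 + 1/2 = 3/2
1 + 1/(3/2) = 1 + 2/3 = 5/3
1 + 1/(5/3) = 1 + 3/5 = 8/5

8/5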